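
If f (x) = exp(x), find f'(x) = exp(x)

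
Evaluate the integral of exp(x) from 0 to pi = -1 + exp(pi)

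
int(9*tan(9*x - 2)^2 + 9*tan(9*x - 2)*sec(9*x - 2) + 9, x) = tan(9*x - 2) + sec(9*x - 2) + C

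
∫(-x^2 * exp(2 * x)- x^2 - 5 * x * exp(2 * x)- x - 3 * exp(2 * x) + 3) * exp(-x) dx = -2*x*(x + 3)*sinh(x) + C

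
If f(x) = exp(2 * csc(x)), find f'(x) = -2*exp(2*csc(x))*cot(x)*csc(x)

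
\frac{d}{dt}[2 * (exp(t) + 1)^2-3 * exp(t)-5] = 4*exp(2*t) + exp(t)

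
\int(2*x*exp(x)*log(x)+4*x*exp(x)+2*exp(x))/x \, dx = 2*(log(x) + 2)*exp(x) + C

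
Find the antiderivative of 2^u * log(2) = 2^u + C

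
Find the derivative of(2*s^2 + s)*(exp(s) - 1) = 2*s^2*exp(s) + 5*s*exp(s) - 4*s + exp(s) - 1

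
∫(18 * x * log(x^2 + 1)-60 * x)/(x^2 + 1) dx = 3*(3*log(x^2 + 1) - 20)*log(x^2 + 1)/2 + C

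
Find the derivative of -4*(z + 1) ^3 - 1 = -12*z^2 - 24*z - 12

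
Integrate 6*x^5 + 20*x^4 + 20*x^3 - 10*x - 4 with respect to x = x^6 + 4*x^5 + 5*x^4 - 5*x^2 - 4*x + C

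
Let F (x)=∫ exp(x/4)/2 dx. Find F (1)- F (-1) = -2*exp(-1/4) + 2*exp(1/4)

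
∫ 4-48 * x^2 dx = -16*x^3 + 4*x + C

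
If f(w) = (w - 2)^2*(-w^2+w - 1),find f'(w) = -4*w^3 + 15*w^2 - 18*w + 8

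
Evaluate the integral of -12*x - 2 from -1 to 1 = -4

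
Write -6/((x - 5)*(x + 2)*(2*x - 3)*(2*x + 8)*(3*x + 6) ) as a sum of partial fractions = 16/(3773*(2*x - 3)) - 1/(396*(x + 4)) + 1/(1372*(x + 2)) - 1/(98*(x + 2)^2) - 1/(3087*(x - 5))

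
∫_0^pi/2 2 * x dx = pi^2/4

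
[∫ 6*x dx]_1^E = -3 + 3*exp(2)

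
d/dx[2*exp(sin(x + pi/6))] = 2*exp(sin(x + pi/6))*cos(x + pi/6)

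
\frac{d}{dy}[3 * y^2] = 6*y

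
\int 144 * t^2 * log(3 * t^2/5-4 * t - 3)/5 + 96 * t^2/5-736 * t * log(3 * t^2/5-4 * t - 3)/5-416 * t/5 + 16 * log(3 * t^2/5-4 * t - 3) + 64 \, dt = -16*(t - 1)*(-3*t^2 + 20*t + 15)*log(3*t^2/5 - 4*t - 3)/5 + C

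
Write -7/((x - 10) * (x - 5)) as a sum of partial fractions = 7/(5*(x - 5)) - 7/(5*(x - 10))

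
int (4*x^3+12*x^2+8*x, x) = x^4 + 4*x^3 + 4*x^2 + C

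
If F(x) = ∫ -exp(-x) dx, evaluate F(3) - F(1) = -exp(-1) + exp(-3)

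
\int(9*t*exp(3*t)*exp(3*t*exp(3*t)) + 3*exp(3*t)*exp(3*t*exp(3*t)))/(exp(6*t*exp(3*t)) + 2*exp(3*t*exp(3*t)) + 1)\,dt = exp(3*t*exp(3*t))/(exp(3*t*exp(3*t)) + 1) + C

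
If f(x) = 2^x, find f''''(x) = 2^x*log(2)^4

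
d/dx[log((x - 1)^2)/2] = 1/(x - 1)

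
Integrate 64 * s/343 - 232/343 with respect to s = 32*s^2/343 - 232*s/343 + C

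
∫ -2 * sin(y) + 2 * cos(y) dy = 2*sqrt(2)*sin(y + pi/4) + C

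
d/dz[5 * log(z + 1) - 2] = 5/(z + 1)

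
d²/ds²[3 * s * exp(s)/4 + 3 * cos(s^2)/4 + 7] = -3*s^2*cos(s^2) + 3*s*exp(s)/4 + 3*exp(s)/2 - 3*sin(s^2)/2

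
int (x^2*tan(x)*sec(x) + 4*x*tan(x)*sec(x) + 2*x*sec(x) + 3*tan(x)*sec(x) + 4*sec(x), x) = ((x + 2)^2 - 1)*sec(x) + C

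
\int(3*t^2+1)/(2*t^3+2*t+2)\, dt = log(t^3 + t + 1)/2 + C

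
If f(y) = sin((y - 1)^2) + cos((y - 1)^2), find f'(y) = -2*y*sin(y^2 - 2*y + 1) + 2*y*cos(y^2 - 2*y + 1) + 2*sin(y^2 - 2*y + 1) - 2*cos(y^2 - 2*y + 1)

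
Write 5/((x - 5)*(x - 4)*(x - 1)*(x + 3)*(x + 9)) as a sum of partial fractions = 1/(2184*(x + 9)) - 5/(1344*(x + 3)) + 1/(96*(x - 1)) - 5/(273*(x - 4)) + 5/(448*(x - 5))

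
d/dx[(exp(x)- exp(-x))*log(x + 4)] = (x*exp(2*x)*log(x + 4) + x*log(x + 4) + 4*exp(2*x)*log(x + 4) + exp(2*x) + 4*log(x + 4) - 1)/(x*exp(x) + 4*exp(x))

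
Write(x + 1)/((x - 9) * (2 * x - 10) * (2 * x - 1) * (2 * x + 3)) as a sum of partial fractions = 1/(1092*(2*x + 3)) + 1/(204*(2*x - 1)) - 1/(156*(x - 5)) + 5/(1428*(x - 9))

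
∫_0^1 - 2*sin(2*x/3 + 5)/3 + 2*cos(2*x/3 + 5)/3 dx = sin(17/3) - cos(5) + cos(17/3) - sin(5)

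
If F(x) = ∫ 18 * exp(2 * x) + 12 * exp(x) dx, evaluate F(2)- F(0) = -25 + (2 + 3*exp(2))^2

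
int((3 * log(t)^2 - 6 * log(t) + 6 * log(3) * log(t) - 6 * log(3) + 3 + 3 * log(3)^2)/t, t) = (log(3*t) - 1)^3 + C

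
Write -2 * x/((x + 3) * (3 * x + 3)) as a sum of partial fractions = -1/(x + 3) + 1/(3*(x + 1))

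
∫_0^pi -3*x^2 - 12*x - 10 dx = -(2 + pi)^3 + 2*pi + 8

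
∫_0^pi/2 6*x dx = 3*pi^2/4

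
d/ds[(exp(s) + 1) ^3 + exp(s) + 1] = 3*exp(3*s) + 6*exp(2*s) + 4*exp(s)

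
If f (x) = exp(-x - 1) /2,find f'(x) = -exp(-x - 1)/2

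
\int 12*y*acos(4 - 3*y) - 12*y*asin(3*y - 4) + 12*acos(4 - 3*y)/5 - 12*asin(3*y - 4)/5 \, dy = 2*(acos(4 - 3*y) - asin(3*y - 4))*(15*y^2 + 6*y + 5)/5 + C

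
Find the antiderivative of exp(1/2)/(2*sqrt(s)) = sqrt(s)*exp(1/2) + C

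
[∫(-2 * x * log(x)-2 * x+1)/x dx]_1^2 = -3*log(2)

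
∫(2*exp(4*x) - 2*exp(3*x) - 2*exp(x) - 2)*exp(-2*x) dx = -4*sinh(x) + 2*cosh(2*x) + C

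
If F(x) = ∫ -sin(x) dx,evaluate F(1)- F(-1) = 0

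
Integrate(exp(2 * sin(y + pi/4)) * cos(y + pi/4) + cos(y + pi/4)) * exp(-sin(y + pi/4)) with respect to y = 2*sinh(sin(y + pi/4)) + C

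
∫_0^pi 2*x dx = pi^2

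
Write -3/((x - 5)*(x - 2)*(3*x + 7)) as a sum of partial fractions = -27/(286*(3*x + 7)) + 1/(13*(x - 2)) - 1/(22*(x - 5))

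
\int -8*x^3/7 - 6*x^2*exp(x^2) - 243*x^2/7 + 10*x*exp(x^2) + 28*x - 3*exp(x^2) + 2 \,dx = (5 - 3*x)*exp(x^2) - (2*x - 3)*(x^3 + 42*x^2 + 14*x + 14)/7 + C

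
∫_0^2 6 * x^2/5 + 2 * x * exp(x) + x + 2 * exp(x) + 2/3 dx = 98/15 + 4*exp(2)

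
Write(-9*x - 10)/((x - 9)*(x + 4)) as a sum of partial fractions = -2/(x + 4) - 7/(x - 9)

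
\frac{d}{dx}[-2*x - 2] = -2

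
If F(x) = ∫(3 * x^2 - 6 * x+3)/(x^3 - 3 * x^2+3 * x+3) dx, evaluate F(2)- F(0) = -log(3) + log(5)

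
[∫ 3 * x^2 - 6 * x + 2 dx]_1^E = (-1 + E)*(-2*E + exp(2))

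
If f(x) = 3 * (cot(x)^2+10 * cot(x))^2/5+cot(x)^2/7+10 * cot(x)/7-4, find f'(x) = -12*cot(x)^5/5 - 36*cot(x)^4 - 4294*cot(x)^3/35 - 262*cot(x)^2/7 - 842*cot(x)/7 - 10/7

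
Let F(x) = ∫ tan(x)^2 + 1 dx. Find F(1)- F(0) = tan(1)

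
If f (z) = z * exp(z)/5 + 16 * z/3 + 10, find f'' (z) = z*exp(z)/5 + 2*exp(z)/5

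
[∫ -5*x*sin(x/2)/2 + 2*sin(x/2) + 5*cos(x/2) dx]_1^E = -cos(1/2) + (-4 + 5*E)*cos(E/2)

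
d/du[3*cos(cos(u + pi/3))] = 3*sin(u + pi/3)*sin(cos(u + pi/3))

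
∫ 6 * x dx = 3*x^2 + C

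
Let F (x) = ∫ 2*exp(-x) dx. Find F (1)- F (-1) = -2*exp(-1) + 2*E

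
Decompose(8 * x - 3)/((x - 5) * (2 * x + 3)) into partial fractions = 30/(13*(2*x + 3)) + 37/(13*(x - 5))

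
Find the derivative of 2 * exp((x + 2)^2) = 4*x*exp(x^2 + 4*x + 4) + 8*exp(x^2 + 4*x + 4)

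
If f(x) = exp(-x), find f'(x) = -exp(-x)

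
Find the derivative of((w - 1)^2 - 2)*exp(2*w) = 2*w^2*exp(2*w) - 2*w*exp(2*w) - 4*exp(2*w)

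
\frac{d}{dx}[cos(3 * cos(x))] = 3*sin(x)*sin(3*cos(x))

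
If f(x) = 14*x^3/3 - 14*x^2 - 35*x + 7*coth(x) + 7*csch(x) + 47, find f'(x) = 14*x^2 - 28*x - 35 - 7*cosh(x)/sinh(x)^2 - 7/sinh(x)^2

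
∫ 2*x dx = x^2 + C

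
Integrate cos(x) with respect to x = sin(x) + C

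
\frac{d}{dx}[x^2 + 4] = 2*x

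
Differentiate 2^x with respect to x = 2^x*log(2)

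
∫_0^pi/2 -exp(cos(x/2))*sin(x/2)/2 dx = -E + exp(sqrt(2)/2)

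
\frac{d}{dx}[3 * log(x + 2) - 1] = 3/(x + 2)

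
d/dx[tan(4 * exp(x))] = 4*exp(x)/cos(4*exp(x))^2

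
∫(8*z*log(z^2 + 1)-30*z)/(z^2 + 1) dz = (2*log(z^2 + 1) - 15)*log(z^2 + 1) + C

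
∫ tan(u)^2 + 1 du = tan(u) + C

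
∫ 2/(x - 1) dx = 2*log(x - 1) + C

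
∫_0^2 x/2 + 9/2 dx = 10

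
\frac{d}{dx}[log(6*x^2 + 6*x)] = (2*x + 1)/(x^2 + x)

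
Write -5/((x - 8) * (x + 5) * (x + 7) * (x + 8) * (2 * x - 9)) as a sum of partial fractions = 16/(15295*(2*x - 9)) - 1/(240*(x + 8)) + 1/(138*(x + 7)) - 5/(1482*(x + 5)) - 1/(4368*(x - 8))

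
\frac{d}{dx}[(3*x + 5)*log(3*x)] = (3*x*log(x) + 3*x + 3*x*log(3) + 5)/x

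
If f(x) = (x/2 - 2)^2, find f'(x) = x/2 - 2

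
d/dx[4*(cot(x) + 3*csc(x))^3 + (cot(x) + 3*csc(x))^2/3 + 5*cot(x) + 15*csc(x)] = -(2*cos(x)^2 + 20*cos(x)/3 + 2 + 21*cos(x)^3/sin(x) + 223*cos(x)^2/sin(x) + 411*cos(x)/sin(x) + 113/sin(x))/sin(x)^3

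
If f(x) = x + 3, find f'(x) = 1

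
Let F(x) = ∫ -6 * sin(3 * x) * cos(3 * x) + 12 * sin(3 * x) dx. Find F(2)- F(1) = -(-2 + cos(3))^2 + (-2 + cos(6))^2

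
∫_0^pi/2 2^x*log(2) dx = -1 + 2^(pi/2)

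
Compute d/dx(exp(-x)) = -exp(-x)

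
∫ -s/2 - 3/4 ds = -s^2/4 - 3*s/4 + C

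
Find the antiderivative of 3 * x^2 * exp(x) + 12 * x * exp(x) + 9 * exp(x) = 3*(x + 1)^2*exp(x) + C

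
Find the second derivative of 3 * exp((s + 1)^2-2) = 12*s^2*exp(s^2 + 2*s - 1) + 24*s*exp(s^2 + 2*s - 1) + 18*exp(s^2 + 2*s - 1)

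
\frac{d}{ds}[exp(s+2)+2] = exp(s + 2)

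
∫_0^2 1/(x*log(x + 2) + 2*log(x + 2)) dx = log(2)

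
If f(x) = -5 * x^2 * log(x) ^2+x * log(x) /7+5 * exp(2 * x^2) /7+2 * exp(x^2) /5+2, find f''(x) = (400*x^3*exp(2*x^2) + 56*x^3*exp(x^2) + 100*x*exp(2*x^2) + 28*x*exp(x^2) - 350*x*log(x)^2 - 1050*x*log(x) - 350*x + 5)/(35*x)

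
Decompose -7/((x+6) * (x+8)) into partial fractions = 7/(2*(x + 8)) - 7/(2*(x + 6))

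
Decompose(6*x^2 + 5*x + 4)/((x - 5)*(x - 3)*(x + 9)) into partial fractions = 445/(168*(x + 9)) - 73/(24*(x - 3)) + 179/(28*(x - 5))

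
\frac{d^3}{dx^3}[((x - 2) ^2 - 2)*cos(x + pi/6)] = x^2*sin(x + pi/6) - 4*x*sin(x + pi/6) - 6*x*cos(x + pi/6) - 4*sin(x + pi/6) + 12*cos(x + pi/6)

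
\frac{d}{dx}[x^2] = 2*x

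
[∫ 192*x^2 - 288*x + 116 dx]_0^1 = 36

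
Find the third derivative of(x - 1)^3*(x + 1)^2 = 60*x^2 - 24*x - 12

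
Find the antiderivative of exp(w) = exp(w) + C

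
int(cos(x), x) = sin(x) + C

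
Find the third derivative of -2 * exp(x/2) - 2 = -exp(x/2)/4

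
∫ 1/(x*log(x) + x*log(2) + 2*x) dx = log(log(2*x) + 2) + C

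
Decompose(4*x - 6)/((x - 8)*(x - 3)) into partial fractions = -6/(5*(x - 3)) + 26/(5*(x - 8))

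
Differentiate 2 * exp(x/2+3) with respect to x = exp(x/2 + 3)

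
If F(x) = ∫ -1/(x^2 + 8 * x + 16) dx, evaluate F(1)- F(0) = -1/20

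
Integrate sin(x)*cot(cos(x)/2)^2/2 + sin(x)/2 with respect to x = cot(cos(x)/2) + C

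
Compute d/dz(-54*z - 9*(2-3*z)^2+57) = 54 - 162*z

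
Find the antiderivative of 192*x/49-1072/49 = 96*x^2/49 - 1072*x/49 + C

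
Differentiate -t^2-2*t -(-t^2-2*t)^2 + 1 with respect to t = -4*t^3 - 12*t^2 - 10*t - 2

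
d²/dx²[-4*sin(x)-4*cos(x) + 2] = 4*sin(x) + 4*cos(x)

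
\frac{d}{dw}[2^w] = 2^w*log(2)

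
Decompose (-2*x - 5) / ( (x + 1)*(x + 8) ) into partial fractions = -11/(7*(x + 8)) - 3/(7*(x + 1))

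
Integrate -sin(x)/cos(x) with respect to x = log(9*cos(x)) + C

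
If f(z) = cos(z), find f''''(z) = cos(z)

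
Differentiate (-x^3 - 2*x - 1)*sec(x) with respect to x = -(x^3*sin(x)/cos(x) + 3*x^2 + 2*x*sin(x)/cos(x) + sin(x)/cos(x) + 2)/cos(x)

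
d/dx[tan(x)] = cos(x)^(-2)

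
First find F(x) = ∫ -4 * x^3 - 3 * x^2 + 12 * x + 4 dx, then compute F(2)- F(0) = 8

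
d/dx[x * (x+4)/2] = x + 2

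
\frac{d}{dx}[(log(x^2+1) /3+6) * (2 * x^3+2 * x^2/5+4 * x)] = (30*x^4*log(x^2 + 1) + 560*x^4 + 4*x^3*log(x^2 + 1) + 76*x^3 + 50*x^2*log(x^2 + 1) + 940*x^2 + 4*x*log(x^2 + 1) + 72*x + 20*log(x^2 + 1) + 360)/(15*x^2 + 15)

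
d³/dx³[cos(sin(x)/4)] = (12*sin(x)*cos(sin(x)/4) + sin(sin(x)/4)*cos(x)^2 + 16*sin(sin(x)/4))*cos(x)/64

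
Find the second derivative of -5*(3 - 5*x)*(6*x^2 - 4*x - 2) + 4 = 900*x - 380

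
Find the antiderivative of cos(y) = sin(y) + C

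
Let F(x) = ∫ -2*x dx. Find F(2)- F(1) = -3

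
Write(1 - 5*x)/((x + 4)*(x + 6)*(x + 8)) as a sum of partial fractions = 41/(8*(x + 8)) - 31/(4*(x + 6)) + 21/(8*(x + 4))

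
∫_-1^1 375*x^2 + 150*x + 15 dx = 280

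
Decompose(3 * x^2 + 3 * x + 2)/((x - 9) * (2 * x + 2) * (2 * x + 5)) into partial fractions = 53/(138*(2*x + 5)) - 1/(30*(x + 1)) + 68/(115*(x - 9))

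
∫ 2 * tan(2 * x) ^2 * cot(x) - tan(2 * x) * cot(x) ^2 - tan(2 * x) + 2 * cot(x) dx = tan(2*x)*cot(x) + C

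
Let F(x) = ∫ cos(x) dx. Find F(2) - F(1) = -sin(1) + sin(2)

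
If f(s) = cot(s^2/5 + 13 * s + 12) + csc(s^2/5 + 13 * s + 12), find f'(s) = -(2*s*cos(s^2/5 + 13*s + 12)/5 + 2*s/5 + 13*cos(s^2/5 + 13*s + 12) + 13)/sin(s^2/5 + 13*s + 12)^2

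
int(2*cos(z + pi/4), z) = 2*sin(z + pi/4) + C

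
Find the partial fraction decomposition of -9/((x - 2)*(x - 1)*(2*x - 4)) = -9/(2*(x - 1)) + 9/(2*(x - 2)) - 9/(2*(x - 2)^2)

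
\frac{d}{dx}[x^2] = 2*x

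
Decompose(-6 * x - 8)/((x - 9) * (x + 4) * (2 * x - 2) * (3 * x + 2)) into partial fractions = -27/(725*(3*x + 2)) - 4/(325*(x + 4)) + 7/(200*(x - 1)) - 31/(3016*(x - 9))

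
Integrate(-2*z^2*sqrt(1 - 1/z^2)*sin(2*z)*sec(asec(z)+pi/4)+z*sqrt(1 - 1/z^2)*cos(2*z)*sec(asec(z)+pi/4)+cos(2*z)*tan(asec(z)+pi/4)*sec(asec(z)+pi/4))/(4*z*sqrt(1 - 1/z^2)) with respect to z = z*cos(2*z)*sec(asec(z) + pi/4)/4 + C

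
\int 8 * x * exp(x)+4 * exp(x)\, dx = (8*x - 4)*exp(x) + C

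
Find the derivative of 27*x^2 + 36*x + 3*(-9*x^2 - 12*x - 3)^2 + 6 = 972*x^3 + 1944*x^2 + 1242*x + 252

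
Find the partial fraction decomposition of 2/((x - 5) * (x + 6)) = -2/(11*(x + 6)) + 2/(11*(x - 5))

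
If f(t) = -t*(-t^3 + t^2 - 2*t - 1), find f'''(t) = 24*t - 6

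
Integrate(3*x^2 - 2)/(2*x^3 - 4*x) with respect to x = log(x*(x^2 - 2))/2 + C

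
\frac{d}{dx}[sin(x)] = cos(x)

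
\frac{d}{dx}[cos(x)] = -sin(x)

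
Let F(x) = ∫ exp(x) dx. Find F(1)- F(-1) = E - exp(-1)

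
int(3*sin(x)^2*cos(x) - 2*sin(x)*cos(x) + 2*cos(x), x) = (sin(x)^2 - sin(x) + 2)*sin(x) + C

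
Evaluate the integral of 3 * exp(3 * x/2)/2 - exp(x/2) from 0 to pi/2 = -2*exp(pi/4) + 1 + exp(3*pi/4)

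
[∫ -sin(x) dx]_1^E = cos(E) - cos(1)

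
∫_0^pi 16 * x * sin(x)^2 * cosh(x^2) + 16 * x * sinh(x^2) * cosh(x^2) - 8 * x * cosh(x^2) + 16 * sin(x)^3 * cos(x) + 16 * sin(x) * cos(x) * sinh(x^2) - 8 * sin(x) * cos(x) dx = -4*(1 - sinh(pi^2))*sinh(pi^2)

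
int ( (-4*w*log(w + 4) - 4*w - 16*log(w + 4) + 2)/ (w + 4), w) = 2*(1 - 2*w)*log(w + 4) + C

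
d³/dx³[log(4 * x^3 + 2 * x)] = (48*x^6 - 24*x^4 + 12*x^2 + 2)/(8*x^9 + 12*x^7 + 6*x^5 + x^3)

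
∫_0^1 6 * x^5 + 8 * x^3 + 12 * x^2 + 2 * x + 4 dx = 12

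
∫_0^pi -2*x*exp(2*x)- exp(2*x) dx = -pi*exp(2*pi)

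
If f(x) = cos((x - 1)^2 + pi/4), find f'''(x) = 8*x^3*sin(x^2 - 2*x + pi/4 + 1) - 24*x^2*sin(x^2 - 2*x + pi/4 + 1) + 24*x*sin(x^2 - 2*x + pi/4 + 1) - 12*x*cos(x^2 - 2*x + pi/4 + 1) - 8*sin(x^2 - 2*x + pi/4 + 1) + 12*cos(x^2 - 2*x + pi/4 + 1)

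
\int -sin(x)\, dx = cos(x) + C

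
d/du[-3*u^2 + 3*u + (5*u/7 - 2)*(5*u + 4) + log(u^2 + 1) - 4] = (8*u^3 - 29*u^2 + 22*u - 29)/(7*u^2 + 7)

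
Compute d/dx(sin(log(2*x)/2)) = cos((log(x) + log(2))/2)/(2*x)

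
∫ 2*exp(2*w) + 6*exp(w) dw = (exp(w) + 6)*exp(w) + C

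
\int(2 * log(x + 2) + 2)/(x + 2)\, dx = (log(x + 2) + 1)^2 + C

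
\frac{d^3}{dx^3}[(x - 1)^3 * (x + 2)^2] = 60*x^2 + 24*x - 30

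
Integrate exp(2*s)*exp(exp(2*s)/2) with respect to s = exp(exp(2*s)/2) + C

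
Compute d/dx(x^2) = 2*x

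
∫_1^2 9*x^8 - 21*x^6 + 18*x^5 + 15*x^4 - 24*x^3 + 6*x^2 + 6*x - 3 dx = 342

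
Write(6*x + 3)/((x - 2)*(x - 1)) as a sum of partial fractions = -9/(x - 1) + 15/(x - 2)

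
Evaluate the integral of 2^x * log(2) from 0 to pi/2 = -1 + 2^(pi/2)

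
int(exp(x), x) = exp(x) + C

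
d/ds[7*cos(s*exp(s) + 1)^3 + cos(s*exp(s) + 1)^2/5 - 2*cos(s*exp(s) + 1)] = -(65*s*sin(s*exp(s) + 1) + 4*s*sin(2*s*exp(s) + 2) + 105*s*sin(3*s*exp(s) + 3) + 65*sin(s*exp(s) + 1) + 4*sin(2*s*exp(s) + 2) + 105*sin(3*s*exp(s) + 3))*exp(s)/20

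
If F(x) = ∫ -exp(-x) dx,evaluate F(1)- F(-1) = -E + exp(-1)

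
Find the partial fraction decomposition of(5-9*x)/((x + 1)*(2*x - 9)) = -71/(11*(2*x - 9)) - 14/(11*(x + 1))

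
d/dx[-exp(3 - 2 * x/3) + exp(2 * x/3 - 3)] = (2*exp(4*x/3 - 6) + 2)*exp(3 - 2*x/3)/3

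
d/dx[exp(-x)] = -exp(-x)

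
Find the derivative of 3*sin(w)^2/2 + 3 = 3*sin(2*w)/2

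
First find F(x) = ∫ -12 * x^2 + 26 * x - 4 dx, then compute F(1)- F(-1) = -16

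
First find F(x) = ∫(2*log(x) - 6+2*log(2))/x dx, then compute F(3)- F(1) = -(-3 + log(2))^2 + (-3 + log(6))^2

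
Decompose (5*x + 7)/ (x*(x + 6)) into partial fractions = 23/(6*(x + 6)) + 7/(6*x)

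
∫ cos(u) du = sin(u) + C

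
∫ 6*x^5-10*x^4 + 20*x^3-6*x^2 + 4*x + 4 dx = x^6 - 2*x^5 + 5*x^4 - 2*x^3 + 2*x^2 + 4*x + C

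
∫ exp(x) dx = exp(x) + C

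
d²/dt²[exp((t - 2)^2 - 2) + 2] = 4*t^2*exp(t^2 - 4*t + 2) - 16*t*exp(t^2 - 4*t + 2) + 18*exp(t^2 - 4*t + 2)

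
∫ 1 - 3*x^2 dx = -x^3 + x + C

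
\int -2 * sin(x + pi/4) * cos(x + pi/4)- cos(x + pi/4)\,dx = -sin(2*x)/2 - sin(x + pi/4) + C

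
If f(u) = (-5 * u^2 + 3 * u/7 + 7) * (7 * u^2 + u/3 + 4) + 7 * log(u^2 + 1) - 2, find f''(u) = (-2940*u^6 + 56*u^5 - 5472*u^4 + 112*u^3 - 2222*u^2 + 56*u + 506)/(7*u^4 + 14*u^2 + 7)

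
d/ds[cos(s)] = -sin(s)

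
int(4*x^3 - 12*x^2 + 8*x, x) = x^4 - 4*x^3 + 4*x^2 + C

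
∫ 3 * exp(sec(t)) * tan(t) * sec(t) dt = 3*exp(sec(t)) + C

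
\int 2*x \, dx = x^2 + C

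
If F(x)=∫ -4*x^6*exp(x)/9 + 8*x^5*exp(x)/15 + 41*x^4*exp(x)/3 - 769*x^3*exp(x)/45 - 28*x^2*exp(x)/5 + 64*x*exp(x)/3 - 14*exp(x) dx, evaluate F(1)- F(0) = -11*E/3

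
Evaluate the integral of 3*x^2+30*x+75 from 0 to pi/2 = -125 + (pi/2 + 5)^3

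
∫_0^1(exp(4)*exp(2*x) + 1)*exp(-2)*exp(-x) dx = -exp(2) - exp(-3) + exp(-2) + exp(3)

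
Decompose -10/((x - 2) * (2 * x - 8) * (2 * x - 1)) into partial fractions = -20/(21*(2*x - 1)) + 5/(6*(x - 2)) - 5/(14*(x - 4))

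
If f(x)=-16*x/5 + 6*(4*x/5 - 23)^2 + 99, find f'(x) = 192*x/25 - 224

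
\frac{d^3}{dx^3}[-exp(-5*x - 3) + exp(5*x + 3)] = (125*exp(10*x + 6) + 125)*exp(-5*x - 3)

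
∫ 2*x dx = x^2 + C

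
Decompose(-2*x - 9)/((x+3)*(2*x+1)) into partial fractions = -16/(5*(2*x + 1)) + 3/(5*(x + 3))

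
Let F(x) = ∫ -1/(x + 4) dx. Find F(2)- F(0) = -log(6) + log(4)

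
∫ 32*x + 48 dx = 16*x^2 + 48*x + C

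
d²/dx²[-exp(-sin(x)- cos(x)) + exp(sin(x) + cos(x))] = (-sqrt(2)*exp(2*sin(x) + 2*cos(x))*sin(x + pi/4) - exp(2*sin(x))*exp(2*cos(x))*sin(2*x) + exp(2*sin(x))*exp(2*cos(x)) + sin(2*x) - sqrt(2)*sin(x + pi/4) - 1)*exp(-sqrt(2)*sin(x + pi/4))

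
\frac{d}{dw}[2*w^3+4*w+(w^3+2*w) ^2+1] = 6*w^5 + 16*w^3 + 6*w^2 + 8*w + 4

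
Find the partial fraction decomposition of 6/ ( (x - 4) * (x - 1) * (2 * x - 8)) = 1/(3*(x - 1)) - 1/(3*(x - 4)) + (x - 4)^(-2)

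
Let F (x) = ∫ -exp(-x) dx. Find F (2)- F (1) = -exp(-1) + exp(-2)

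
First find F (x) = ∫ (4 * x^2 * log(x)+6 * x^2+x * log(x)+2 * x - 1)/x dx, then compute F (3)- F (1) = 18 + 20*log(3)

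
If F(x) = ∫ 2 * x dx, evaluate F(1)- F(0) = 1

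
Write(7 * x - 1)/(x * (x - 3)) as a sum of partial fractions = 20/(3*(x - 3)) + 1/(3*x)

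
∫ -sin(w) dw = cos(w) + C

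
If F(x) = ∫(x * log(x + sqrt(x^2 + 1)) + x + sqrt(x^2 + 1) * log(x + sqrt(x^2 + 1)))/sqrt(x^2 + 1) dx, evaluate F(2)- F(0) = -2 + (2 + sqrt(5))*log(2 + sqrt(5))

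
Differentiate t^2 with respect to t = 2*t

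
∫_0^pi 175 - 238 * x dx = (-28 + 28*pi)*(2 - 17*pi/4) + 56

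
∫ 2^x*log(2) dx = 2^x + C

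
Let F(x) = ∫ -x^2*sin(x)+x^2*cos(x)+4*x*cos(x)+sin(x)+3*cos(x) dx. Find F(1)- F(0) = -1 + 4*cos(1) + 4*sin(1)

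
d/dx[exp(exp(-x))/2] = -exp(-x + exp(-x))/2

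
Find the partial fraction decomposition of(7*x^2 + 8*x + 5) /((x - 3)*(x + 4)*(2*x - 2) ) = 17/(14*(x + 4)) - 1/(x - 1) + 23/(7*(x - 3))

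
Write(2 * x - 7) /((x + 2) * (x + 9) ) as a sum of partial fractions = 25/(7*(x + 9)) - 11/(7*(x + 2))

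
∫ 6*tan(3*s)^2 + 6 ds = 2*tan(3*s) + C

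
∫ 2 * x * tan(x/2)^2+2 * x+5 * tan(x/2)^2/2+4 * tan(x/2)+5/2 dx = (4*x + 5)*tan(x/2) + C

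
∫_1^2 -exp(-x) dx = -exp(-1) + exp(-2)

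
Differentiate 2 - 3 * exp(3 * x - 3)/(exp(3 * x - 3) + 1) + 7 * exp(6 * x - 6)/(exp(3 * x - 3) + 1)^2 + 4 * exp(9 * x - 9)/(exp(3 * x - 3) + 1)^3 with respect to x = (-9*exp(3*x - 3) + 24*exp(6*x - 6) + 69*exp(9*x - 9))/(exp(-12)*exp(12*x) + 4*exp(-9)*exp(9*x) + 6*exp(-6)*exp(6*x) + 4*exp(-3)*exp(3*x) + 1)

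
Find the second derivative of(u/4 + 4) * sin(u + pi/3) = -u*sin(u + pi/3)/4 - 4*sin(u + pi/3) + cos(u + pi/3)/2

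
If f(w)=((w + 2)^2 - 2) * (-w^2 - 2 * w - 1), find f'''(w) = -24*w - 36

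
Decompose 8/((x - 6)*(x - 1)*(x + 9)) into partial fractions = 4/(75*(x + 9)) - 4/(25*(x - 1)) + 8/(75*(x - 6))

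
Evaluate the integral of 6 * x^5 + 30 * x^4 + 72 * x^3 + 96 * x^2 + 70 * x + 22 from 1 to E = -121 - (1 + E)^2 + (1 + (1 + E)^2)^3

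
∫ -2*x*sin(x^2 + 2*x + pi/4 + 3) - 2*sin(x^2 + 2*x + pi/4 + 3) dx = cos((x + 1)^2 + pi/4 + 2) + C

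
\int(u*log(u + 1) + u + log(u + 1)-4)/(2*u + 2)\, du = (u - 4)*log(u + 1)/2 + C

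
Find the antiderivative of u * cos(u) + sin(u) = u*sin(u) + C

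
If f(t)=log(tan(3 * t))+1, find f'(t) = 6/sin(6*t)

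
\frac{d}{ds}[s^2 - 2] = 2*s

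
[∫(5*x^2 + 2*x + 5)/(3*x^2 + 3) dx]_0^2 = log(5)/3 + 10/3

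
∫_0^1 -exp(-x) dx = -1 + exp(-1)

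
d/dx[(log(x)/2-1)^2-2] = (log(x) - 2)/(2*x)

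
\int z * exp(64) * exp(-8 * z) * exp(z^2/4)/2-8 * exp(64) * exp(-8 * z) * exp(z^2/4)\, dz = exp((z - 16)^2/4) + C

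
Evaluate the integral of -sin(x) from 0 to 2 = -1 + cos(2)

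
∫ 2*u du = u^2 + C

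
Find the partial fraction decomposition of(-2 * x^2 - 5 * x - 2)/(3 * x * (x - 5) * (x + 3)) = -5/(72*(x + 3)) - 77/(120*(x - 5)) + 2/(45*x)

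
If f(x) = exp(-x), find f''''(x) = exp(-x)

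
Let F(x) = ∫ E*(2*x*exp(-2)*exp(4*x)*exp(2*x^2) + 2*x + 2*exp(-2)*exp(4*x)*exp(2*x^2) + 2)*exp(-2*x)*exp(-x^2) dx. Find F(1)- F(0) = -exp(-1) - exp(-2) + E + exp(2)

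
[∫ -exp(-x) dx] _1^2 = -exp(-1) + exp(-2)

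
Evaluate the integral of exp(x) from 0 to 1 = -1 + E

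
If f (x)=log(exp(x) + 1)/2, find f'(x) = exp(x)/(2*exp(x) + 2)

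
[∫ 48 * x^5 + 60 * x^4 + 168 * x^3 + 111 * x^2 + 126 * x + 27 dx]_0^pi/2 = -27 + (pi/2 + 3 + pi^2/2)^3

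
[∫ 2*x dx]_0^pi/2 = pi^2/4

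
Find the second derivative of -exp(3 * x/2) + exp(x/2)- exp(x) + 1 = -9*exp(3*x/2)/4 + exp(x/2)/4 - exp(x)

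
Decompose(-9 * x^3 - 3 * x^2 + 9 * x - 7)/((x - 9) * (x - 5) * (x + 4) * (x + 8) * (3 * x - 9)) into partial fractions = 4337/(29172*(x + 8)) - 485/(9828*(x + 4)) - 125/(1386*(x - 3)) + 581/(1404*(x - 5)) - 3365/(7956*(x - 9))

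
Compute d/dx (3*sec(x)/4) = 3*tan(x)*sec(x)/4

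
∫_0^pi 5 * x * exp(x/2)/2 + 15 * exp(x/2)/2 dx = -5 + (5 + 5*pi)*exp(pi/2)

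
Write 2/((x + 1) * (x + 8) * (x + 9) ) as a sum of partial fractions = 1/(4*(x + 9)) - 2/(7*(x + 8)) + 1/(28*(x + 1))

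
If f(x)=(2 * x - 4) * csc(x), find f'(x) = -2*x*cot(x)*csc(x) + 4*cot(x)*csc(x) + 2*csc(x)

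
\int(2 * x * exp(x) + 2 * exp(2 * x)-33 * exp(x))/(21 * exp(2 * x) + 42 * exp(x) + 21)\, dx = (2*x*exp(x) - 119*exp(x) - 84)/(21*(exp(x) + 1)) + C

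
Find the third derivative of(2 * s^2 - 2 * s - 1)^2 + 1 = 96*s - 48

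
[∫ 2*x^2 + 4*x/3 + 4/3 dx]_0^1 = 8/3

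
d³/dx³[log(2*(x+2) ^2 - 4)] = (4*x^3 + 24*x^2 + 72*x + 80)/(x^6 + 12*x^5 + 54*x^4 + 112*x^3 + 108*x^2 + 48*x + 8)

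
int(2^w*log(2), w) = 2^w + C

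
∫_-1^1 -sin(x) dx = 0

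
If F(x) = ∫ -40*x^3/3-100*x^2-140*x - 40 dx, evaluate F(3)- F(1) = -5320/3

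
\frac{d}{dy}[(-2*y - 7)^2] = 8*y + 28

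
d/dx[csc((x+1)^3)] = -6*(x + 1)^2*cos(x^3 + 3*x^2 + 3*x + 1)/(1 - cos(2*x^3 + 6*x^2 + 6*x + 2))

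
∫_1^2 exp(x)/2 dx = -E/2 + exp(2)/2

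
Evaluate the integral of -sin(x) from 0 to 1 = -1 + cos(1)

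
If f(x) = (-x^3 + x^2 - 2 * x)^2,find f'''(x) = 120*x^3 - 120*x^2 + 120*x - 24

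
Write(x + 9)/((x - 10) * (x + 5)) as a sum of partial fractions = -4/(15*(x + 5)) + 19/(15*(x - 10))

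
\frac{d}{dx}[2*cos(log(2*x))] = -2*sin(log(x) + log(2))/x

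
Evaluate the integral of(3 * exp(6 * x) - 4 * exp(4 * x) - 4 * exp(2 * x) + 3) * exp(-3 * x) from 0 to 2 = -exp(2) + exp(-2) + (-exp(-2) + exp(2))^3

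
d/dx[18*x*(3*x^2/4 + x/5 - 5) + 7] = 81*x^2/2 + 36*x/5 - 90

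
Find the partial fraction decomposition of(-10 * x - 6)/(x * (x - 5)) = -56/(5*(x - 5)) + 6/(5*x)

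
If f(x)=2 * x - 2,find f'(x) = 2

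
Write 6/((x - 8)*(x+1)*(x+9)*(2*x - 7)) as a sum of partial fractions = -16/(675*(2*x - 7)) - 3/(1700*(x + 9)) + 1/(108*(x + 1)) + 2/(459*(x - 8))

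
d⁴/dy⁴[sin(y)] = sin(y)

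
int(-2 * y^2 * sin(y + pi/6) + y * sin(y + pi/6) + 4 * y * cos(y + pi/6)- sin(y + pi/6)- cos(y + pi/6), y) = (2*y^2 - y + 1)*cos(y + pi/6) + C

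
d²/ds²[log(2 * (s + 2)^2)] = -2/(s^2 + 4*s + 4)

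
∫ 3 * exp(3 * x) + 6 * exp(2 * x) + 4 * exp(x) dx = (exp(x) + 1)^3 + exp(x) + C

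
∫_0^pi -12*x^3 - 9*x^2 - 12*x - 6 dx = (-3*pi - 3)*(2*pi + pi^3)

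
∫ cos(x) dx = sin(x) + C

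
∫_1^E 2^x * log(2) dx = -2 + 2^E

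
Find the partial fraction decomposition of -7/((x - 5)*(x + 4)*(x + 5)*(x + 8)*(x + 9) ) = -1/(40*(x + 9)) + 7/(156*(x + 8)) - 7/(120*(x + 5)) + 7/(180*(x + 4)) - 1/(2340*(x - 5))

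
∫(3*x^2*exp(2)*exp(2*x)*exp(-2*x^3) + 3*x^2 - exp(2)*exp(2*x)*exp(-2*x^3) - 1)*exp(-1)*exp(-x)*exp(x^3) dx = -2*sinh(-x^3 + x + 1) + C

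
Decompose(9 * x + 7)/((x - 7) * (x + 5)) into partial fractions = 19/(6*(x + 5)) + 35/(6*(x - 7))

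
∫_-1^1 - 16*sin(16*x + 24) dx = cos(40) - cos(8)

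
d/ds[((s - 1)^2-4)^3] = 6*s^5 - 30*s^4 + 12*s^3 + 84*s^2 - 18*s - 54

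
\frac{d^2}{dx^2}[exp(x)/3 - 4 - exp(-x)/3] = (exp(2*x) - 1)*exp(-x)/3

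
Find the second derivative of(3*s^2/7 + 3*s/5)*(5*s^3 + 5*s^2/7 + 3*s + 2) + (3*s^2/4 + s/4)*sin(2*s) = 300*s^3/7 - 3*s^2*sin(2*s) + 1944*s^2/49 - s*sin(2*s) + 6*s*cos(2*s) + 72*s/7 + 3*sin(2*s)/2 + cos(2*s) + 186/35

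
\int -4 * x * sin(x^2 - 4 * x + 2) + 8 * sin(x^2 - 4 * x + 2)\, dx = 2*cos((x - 2)^2 - 2) + C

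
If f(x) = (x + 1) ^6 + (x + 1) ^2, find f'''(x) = 120*x^3 + 360*x^2 + 360*x + 120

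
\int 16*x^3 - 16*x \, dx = 4*x^4 - 8*x^2 + C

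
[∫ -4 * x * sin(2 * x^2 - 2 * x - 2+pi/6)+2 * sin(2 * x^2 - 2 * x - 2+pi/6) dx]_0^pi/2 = -sin(pi/3 + 2) - sin(-pi^2/2 + pi/3 + 2)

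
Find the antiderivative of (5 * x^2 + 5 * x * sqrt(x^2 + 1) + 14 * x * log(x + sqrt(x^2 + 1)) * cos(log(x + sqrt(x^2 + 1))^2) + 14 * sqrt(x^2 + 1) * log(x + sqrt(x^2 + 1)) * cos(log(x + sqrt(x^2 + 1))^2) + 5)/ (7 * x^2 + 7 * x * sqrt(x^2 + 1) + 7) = 5*x/7 + sin(log(x + sqrt(x^2 + 1))^2) + C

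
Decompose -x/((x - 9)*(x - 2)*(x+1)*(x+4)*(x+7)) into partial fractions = 7/(2592*(x + 7)) - 2/(351*(x + 4)) + 1/(540*(x + 1)) + 1/(567*(x - 2)) - 9/(14560*(x - 9))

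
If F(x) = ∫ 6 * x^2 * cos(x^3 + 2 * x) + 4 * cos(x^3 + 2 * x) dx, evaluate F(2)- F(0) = 2*sin(12)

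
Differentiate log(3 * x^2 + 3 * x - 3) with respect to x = (2*x + 1)/(x^2 + x - 1)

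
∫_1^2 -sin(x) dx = -cos(1) + cos(2)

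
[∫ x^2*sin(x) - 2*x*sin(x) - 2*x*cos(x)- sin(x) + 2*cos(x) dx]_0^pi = -3 + (-1 + pi)^2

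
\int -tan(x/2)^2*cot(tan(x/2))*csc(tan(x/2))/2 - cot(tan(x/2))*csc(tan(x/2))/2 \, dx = csc(tan(x/2)) + C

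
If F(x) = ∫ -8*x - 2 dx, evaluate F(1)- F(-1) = -4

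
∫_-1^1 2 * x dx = 0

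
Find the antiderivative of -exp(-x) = exp(-x) + C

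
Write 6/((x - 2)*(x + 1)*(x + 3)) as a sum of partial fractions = 3/(5*(x + 3)) - 1/(x + 1) + 2/(5*(x - 2))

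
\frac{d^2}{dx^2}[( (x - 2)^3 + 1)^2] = 30*x^4 - 240*x^3 + 720*x^2 - 948*x + 456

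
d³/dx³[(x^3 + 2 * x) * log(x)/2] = (6*x^2*log(x) + 11*x^2 - 2)/(2*x^2)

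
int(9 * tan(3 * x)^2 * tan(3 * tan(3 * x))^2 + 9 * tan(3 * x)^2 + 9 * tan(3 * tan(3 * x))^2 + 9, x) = tan(3*tan(3*x)) + C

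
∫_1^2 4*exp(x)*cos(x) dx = 2*sqrt(2)*E*(-sin(pi/4 + 1) + E*sin(pi/4 + 2))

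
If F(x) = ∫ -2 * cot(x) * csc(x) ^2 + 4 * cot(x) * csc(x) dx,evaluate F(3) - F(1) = -(-2 + csc(1))^2 + (-2 + csc(3))^2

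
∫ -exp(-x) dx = exp(-x) + C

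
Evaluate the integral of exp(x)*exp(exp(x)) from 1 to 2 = -exp(E) + exp(exp(2))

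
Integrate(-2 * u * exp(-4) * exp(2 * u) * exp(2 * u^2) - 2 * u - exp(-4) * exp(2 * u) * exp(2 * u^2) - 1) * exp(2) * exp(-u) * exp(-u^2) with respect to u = -2*sinh(u^2 + u - 2) + C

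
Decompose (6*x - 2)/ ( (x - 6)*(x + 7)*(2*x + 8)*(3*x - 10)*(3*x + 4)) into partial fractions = -135/(41888*(3*x + 4)) - 243/(76384*(3*x - 10)) - 22/(20553*(x + 7)) + 13/(5280*(x + 4)) + 17/(22880*(x - 6))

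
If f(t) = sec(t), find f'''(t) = (-1 + 6/cos(t)^2)*sin(t)/cos(t)^2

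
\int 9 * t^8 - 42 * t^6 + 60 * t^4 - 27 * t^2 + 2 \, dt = t^9 - 6*t^7 + 12*t^5 - 9*t^3 + 2*t + C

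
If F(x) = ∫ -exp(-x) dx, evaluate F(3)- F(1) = -exp(-1) + exp(-3)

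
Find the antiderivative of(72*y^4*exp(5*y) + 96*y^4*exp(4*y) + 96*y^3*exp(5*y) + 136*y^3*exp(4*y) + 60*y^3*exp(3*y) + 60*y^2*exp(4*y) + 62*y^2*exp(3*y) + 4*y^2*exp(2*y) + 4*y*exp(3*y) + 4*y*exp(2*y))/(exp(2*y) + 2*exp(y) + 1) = y^2*(24*y^2*exp(2*y) + 20*y*exp(y) + 2)*exp(2*y)/(exp(y) + 1) + C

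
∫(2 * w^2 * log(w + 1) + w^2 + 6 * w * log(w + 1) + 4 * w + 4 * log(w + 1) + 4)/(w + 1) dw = (w + 2)^2*log(w + 1) + C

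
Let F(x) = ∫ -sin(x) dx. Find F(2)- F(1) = -cos(1) + cos(2)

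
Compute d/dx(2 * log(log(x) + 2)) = 2/(x*log(x) + 2*x)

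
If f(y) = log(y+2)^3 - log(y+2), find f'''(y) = (6*log(y + 2)^2 - 18*log(y + 2) + 4)/(y^3 + 6*y^2 + 12*y + 8)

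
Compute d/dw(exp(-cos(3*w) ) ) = 3*exp(-cos(3*w))*sin(3*w)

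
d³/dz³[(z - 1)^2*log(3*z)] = (2*z^2 + 2*z + 2)/z^3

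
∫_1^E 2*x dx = -1 + exp(2)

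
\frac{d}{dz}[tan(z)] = cos(z)^(-2)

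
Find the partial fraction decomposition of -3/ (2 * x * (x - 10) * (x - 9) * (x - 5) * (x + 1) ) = -1/(440*(x + 1)) - 1/(400*(x - 5)) + 1/(240*(x - 9)) - 3/(1100*(x - 10)) + 1/(300*x)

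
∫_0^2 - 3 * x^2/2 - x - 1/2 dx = -7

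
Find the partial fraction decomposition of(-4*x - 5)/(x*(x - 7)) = -33/(7*(x - 7)) + 5/(7*x)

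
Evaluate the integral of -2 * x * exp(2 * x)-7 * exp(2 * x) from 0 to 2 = 3 - 5*exp(4)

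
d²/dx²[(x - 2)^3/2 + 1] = 3*x - 6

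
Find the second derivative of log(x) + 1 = -1/x^2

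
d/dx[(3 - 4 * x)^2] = 32*x - 24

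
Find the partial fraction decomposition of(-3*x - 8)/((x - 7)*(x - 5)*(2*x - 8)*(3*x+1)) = 189/(9152*(3*x + 1)) - 10/(39*(x - 4)) + 23/(64*(x - 5)) - 29/(264*(x - 7))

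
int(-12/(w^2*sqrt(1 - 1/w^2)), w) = 12*acsc(w) + C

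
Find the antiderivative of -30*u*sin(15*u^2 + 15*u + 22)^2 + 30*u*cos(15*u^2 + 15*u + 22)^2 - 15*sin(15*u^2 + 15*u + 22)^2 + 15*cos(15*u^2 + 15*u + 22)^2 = sin(30*u^2 + 30*u + 44)/2 + C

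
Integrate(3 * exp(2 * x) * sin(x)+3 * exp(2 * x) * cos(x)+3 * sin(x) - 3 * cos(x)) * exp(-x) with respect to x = 6*sin(x)*sinh(x) + C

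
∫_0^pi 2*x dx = pi^2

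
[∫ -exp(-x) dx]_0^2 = -1 + exp(-2)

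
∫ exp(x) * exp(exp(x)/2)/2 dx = exp(exp(x)/2) + C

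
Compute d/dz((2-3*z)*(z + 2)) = -6*z - 4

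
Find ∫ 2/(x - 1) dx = 2*log(x - 1) + C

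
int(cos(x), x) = sin(x) + C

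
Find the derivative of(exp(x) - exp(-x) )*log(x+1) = (x*exp(2*x)*log(x + 1) + x*log(x + 1) + exp(2*x)*log(x + 1) + exp(2*x) + log(x + 1) - 1)/(x*exp(x) + exp(x))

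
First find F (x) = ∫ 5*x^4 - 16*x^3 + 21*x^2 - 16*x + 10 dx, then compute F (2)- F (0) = 12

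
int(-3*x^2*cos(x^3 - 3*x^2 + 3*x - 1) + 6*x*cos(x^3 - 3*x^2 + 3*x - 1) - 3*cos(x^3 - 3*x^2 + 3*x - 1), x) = -sin((x - 1)^3) + C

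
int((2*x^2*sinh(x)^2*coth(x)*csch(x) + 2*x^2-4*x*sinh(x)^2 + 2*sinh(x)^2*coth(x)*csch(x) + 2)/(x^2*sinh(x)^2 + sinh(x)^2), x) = -2*log(x^2 + 1) - 2/tanh(x) - 2/sinh(x) + C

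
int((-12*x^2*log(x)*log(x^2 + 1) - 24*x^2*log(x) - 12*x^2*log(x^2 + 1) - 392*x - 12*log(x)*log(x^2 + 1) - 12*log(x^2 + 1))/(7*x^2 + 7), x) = -4*(3*x*log(x) + 49)*log(x^2 + 1)/7 + C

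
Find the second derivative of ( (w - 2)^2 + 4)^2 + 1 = 12*w^2 - 48*w + 64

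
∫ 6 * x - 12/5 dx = 3*x^2 - 12*x/5 + C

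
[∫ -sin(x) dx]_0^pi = -2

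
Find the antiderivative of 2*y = y^2 + C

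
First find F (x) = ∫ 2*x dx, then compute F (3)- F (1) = 8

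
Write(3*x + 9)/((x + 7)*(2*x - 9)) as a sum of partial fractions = 45/(23*(2*x - 9)) + 12/(23*(x + 7))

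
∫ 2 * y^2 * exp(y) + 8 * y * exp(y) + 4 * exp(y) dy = 2*y*(y + 2)*exp(y) + C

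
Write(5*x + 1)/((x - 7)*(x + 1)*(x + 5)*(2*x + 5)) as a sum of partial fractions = -92/(285*(2*x + 5)) + 1/(10*(x + 5)) + 1/(24*(x + 1)) + 3/(152*(x - 7))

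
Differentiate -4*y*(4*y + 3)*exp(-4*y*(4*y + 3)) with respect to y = (512*y^3 + 576*y^2 + 112*y - 12)*exp(-16*y^2 - 12*y)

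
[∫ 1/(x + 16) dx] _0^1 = -4*log(2) + log(17)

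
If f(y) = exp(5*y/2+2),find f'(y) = 5*exp(5*y/2 + 2)/2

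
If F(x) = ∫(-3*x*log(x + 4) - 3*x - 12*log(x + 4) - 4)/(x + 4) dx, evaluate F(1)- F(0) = -7*log(5) + 8*log(2)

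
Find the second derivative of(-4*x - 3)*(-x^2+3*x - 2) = 24*x - 18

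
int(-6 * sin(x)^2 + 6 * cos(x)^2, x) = 3*sin(2*x) + C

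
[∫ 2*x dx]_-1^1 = 0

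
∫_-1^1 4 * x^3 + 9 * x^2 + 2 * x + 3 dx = 12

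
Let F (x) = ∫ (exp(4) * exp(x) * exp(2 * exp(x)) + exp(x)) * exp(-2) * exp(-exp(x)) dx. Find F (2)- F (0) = -exp(3) - exp(-exp(2) - 2) + exp(-3) + exp(2 + exp(2))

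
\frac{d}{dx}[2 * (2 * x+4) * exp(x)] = 4*x*exp(x) + 12*exp(x)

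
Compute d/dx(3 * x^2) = 6*x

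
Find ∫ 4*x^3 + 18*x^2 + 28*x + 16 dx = x^4 + 6*x^3 + 14*x^2 + 16*x + C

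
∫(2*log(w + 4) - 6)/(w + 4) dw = (log(w + 4) - 3)^2 + C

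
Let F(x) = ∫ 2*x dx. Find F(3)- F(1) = 8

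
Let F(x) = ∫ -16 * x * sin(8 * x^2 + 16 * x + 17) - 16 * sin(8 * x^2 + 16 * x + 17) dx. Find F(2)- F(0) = -cos(17) + cos(81)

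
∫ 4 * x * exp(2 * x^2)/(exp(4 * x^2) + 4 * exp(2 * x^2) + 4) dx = (exp(2*x^2) + 1)/(exp(2*x^2) + 2) + C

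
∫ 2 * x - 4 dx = x^2 - 4*x + C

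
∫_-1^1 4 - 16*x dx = 8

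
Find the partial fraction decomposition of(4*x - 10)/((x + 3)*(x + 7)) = 19/(2*(x + 7)) - 11/(2*(x + 3))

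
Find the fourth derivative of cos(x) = cos(x)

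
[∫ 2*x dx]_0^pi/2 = pi^2/4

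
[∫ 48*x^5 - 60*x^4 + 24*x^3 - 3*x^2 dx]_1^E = -1 + (-E + 2*exp(2))^3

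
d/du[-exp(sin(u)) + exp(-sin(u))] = -(exp(sin(u)) + exp(-sin(u)))*cos(u)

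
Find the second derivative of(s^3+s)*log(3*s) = (6*s^2*log(s) + 5*s^2 + 6*s^2*log(3) + 1)/s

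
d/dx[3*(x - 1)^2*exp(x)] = 3*x^2*exp(x) - 3*exp(x)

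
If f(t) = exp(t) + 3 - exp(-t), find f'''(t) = (exp(2*t) + 1)*exp(-t)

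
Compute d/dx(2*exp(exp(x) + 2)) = 2*exp(x + exp(x) + 2)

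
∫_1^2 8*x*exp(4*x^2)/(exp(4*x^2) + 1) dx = -log(1 + exp(4)) + log(1 + exp(16))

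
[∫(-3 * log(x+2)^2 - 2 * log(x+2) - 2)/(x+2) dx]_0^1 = -2*log(3) - log(3)^3 - log(3)^2 + log(2)^3 + log(2)^2 + 2*log(2)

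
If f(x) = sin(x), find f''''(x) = sin(x)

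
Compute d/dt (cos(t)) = -sin(t)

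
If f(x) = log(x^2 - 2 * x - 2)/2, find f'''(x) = (2*x^3 - 6*x^2 + 24*x - 20)/(x^6 - 6*x^5 + 6*x^4 + 16*x^3 - 12*x^2 - 24*x - 8)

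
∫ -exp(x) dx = -exp(x) + C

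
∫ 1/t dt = log(t) + C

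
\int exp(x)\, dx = exp(x) + C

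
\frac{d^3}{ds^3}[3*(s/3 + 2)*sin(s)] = -s*cos(s) - 3*sin(s) - 6*cos(s)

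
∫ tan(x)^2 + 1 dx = tan(x) + C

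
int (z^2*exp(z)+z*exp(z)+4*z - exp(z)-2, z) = z*(z - 1)*(exp(z) + 2) + C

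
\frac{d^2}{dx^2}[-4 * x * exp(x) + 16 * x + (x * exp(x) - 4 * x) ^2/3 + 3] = 4*x^2*exp(2*x)/3 - 8*x^2*exp(x)/3 + 8*x*exp(2*x)/3 - 44*x*exp(x)/3 + 2*exp(2*x)/3 - 40*exp(x)/3 + 32/3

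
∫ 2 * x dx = x^2 + C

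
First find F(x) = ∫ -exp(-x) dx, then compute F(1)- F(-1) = -E + exp(-1)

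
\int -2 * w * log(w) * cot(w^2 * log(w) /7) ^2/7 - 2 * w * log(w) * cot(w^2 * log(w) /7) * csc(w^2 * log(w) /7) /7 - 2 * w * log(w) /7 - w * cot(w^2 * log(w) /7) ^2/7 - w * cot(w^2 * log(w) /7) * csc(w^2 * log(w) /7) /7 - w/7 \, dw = cot(w^2*log(w)/7) + csc(w^2*log(w)/7) + C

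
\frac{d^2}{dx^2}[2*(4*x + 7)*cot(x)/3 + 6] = 4*(4*x*cos(x)/sin(x) - 4 + 7*cos(x)/sin(x))/(3*sin(x)^2)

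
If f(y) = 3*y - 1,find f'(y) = 3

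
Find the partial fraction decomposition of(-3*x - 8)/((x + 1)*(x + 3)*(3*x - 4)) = -108/(91*(3*x - 4)) + 1/(26*(x + 3)) + 5/(14*(x + 1))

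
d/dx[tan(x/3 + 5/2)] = tan(x/3 + 5/2)^2/3 + 1/3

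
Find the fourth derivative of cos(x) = cos(x)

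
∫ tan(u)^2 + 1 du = tan(u) + C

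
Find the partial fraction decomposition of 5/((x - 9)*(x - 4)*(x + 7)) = 5/(176*(x + 7)) - 1/(11*(x - 4)) + 1/(16*(x - 9))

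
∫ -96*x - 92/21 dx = -48*x^2 - 92*x/21 + C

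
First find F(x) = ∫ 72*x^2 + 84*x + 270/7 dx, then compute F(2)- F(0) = 3060/7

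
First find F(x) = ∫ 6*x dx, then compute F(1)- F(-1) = 0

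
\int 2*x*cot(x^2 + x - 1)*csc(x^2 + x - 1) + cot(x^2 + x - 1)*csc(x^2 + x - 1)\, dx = -csc(x^2 + x - 1) + C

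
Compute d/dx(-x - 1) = -1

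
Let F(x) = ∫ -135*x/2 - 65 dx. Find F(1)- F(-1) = -130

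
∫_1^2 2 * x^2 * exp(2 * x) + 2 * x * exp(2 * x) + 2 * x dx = -exp(2) + 3 + 4*exp(4)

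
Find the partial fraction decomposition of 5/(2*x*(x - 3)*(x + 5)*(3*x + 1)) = 27/(56*(3*x + 1)) - 1/(224*(x + 5)) + 1/(96*(x - 3)) - 1/(6*x)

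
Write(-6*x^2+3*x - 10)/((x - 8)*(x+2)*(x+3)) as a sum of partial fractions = -73/(11*(x + 3)) + 4/(x + 2) - 37/(11*(x - 8))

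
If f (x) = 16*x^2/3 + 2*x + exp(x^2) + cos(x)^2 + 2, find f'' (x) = 4*x^2*exp(x^2) + 2*exp(x^2) + 4*sin(x)^2 + 26/3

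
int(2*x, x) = x^2 + C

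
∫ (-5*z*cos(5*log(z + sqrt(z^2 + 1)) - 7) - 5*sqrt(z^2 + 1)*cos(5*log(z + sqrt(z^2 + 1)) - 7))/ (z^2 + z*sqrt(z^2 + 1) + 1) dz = -sin(5*log(z + sqrt(z^2 + 1)) - 7) + C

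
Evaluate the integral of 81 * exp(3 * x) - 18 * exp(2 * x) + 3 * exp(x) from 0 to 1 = -9*exp(2) - 21 + 3*E + 27*exp(3)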